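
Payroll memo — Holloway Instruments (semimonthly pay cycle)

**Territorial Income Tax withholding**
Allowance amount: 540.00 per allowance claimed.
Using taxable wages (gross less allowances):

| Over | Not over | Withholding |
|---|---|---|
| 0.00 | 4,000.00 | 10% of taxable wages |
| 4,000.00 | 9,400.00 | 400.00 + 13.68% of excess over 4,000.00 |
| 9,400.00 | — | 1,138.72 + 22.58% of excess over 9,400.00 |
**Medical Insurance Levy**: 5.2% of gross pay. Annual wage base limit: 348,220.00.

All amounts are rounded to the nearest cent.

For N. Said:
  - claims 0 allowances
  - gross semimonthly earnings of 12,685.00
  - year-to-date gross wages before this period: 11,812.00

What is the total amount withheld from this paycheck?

Territorial Income Tax: taxable = 12,685.00
  1,138.72 + 22.58% × (12,685.00 − 9,400.00) = 1,138.72 + 22.58% × 3,285.00 = 1,880.47
Medical Insurance Levy: 5.2% × 12,685.00 = 659.62
Total: 1,880.47 + 659.62 = 2,540.09

2,540.09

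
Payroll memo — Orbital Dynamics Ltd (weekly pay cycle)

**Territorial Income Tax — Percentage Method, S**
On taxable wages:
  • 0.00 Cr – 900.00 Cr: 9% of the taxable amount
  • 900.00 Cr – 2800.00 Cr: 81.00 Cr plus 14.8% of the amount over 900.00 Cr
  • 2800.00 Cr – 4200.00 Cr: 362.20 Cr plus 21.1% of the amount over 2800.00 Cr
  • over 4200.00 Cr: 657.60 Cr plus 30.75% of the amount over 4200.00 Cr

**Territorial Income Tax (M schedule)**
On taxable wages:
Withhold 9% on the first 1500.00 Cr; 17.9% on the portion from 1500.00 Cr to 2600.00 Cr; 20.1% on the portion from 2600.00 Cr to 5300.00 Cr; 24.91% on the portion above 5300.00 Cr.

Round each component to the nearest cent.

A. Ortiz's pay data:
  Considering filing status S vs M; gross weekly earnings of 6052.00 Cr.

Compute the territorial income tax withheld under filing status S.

Territorial Income Tax (S): taxable = 6052.00 Cr
  657.60 Cr + 30.75% × (6052.00 Cr − 4200.00 Cr) = 657.60 Cr + 30.75% × 1852.00 Cr = 1227.09 Cr

1227.09 Cr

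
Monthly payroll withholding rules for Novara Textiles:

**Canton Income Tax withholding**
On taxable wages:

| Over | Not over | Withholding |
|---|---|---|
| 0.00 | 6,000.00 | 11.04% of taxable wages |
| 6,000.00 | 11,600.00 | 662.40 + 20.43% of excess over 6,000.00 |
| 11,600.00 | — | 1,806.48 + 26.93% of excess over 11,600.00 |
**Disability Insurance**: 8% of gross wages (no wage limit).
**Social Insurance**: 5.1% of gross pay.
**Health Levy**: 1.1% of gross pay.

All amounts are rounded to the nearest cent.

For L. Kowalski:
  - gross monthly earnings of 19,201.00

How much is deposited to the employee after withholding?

12,621.03

Canton Income Tax: taxable = 19,201.00
  1,806.48 + 26.93% × (19,201.00 − 11,600.00) = 1,806.48 + 26.93% × 7,601.00 = 3,853.43
Disability Insurance: 8% × 19,201.00 = 1,536.08
Social Insurance: 5.1% × 19,201.00 = 979.25
Health Levy: 1.1% × 19,201.00 = 211.21
Total withheld: 3,853.43 + 1,536.08 + 979.25 + 211.21 = 6,579.97
Net pay: 19,201.00 − 6,579.97 = 12,621.03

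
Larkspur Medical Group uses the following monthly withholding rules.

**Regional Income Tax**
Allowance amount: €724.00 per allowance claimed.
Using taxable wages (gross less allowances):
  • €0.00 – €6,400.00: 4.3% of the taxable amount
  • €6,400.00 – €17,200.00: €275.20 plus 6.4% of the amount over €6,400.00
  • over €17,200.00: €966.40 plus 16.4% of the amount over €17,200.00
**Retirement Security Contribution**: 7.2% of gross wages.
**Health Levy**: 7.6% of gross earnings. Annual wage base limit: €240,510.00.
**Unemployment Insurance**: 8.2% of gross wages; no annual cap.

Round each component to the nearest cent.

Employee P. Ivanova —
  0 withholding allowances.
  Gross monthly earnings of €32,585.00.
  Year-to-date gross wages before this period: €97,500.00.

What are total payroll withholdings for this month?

€10,984.09

Regional Income Tax: taxable = €32,585.00
  €966.40 + 16.4% × (€32,585.00 − €17,200.00) = €966.40 + 16.4% × €15,385.00 = €3,489.54
Retirement Security Contribution: 7.2% × €32,585.00 = €2,346.12
Health Levy: 7.6% × €32,585.00 = €2,476.46
Unemployment Insurance: 8.2% × €32,585.00 = €2,671.97
Total: €3,489.54 + €2,346.12 + €2,476.46 + €2,671.97 = €10,984.09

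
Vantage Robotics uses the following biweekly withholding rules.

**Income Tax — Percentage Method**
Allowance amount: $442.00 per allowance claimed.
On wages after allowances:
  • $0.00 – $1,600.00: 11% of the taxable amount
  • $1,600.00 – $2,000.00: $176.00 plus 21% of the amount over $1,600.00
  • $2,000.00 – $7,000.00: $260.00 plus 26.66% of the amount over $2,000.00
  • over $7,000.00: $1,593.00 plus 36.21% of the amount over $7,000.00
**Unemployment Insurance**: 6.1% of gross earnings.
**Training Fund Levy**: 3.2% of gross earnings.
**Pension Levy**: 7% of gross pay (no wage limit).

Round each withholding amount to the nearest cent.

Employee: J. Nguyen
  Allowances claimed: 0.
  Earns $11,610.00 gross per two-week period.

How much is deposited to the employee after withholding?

Income Tax: taxable = $11,610.00
  $1,593.00 + 36.21% × ($11,610.00 − $7,000.00) = $1,593.00 + 36.21% × $4,610.00 = $3,262.28
Unemployment Insurance: 6.1% × $11,610.00 = $708.21
Training Fund Levy: 3.2% × $11,610.00 = $371.52
Pension Levy: 7% × $11,610.00 = $812.70
Total withheld: $3,262.28 + $708.21 + $371.52 + $812.70 = $5,154.71
Net pay: $11,610.00 − $5,154.71 = $6,455.29

$6,455.29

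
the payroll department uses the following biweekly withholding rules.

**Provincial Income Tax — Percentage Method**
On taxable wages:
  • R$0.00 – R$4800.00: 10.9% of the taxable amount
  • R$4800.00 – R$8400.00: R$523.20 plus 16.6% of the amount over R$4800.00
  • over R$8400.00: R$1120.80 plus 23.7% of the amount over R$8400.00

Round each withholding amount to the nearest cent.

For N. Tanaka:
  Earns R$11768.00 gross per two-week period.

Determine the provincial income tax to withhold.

Provincial Income Tax: taxable = R$11768.00
  R$1120.80 + 23.7% × (R$11768.00 − R$8400.00) = R$1120.80 + 23.7% × R$3368.00 = R$1919.02

R$1919.02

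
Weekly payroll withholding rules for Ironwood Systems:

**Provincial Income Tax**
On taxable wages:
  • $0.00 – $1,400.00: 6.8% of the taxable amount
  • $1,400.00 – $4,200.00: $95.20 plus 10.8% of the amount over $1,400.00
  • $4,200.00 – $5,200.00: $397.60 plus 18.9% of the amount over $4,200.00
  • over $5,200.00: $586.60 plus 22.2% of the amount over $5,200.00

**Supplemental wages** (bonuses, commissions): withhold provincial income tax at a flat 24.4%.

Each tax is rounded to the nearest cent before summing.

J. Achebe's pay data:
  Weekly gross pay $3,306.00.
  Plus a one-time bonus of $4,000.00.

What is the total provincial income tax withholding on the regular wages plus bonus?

Provincial Income Tax: taxable = $3,306.00
  $95.20 + 10.8% × ($3,306.00 − $1,400.00) = $95.20 + 10.8% × $1,906.00 = $301.05
Supplemental (24.4% flat on bonus): 24.4% × $4,000.00 = $976.00
Total provincial income tax: $301.05 + $976.00 = $1,277.05

$1,277.05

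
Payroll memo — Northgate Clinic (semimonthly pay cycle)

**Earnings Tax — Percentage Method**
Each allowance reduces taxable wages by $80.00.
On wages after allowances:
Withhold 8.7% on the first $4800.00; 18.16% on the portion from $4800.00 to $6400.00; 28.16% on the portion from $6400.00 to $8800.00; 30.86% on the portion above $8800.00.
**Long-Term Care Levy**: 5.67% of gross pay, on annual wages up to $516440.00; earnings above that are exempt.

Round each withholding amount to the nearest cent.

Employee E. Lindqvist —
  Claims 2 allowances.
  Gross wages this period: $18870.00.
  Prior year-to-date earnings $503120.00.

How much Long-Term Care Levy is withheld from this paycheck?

Long-Term Care Levy: cap $516440.00 − YTD $503120.00 = $13320.00 subject; 5.67% × $13320.00 = $755.24

$755.24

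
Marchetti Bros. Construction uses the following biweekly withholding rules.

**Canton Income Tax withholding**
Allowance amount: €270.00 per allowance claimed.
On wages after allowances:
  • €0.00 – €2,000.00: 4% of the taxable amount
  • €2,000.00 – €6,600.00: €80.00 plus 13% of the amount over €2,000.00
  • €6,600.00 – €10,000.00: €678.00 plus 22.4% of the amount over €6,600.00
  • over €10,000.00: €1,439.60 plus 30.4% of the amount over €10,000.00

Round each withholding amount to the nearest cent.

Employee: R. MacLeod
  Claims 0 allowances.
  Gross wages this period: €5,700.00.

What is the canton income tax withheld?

Canton Income Tax: taxable = €5,700.00
  €80.00 + 13% × (€5,700.00 − €2,000.00) = €80.00 + 13% × €3,700.00 = €561.00

€561.00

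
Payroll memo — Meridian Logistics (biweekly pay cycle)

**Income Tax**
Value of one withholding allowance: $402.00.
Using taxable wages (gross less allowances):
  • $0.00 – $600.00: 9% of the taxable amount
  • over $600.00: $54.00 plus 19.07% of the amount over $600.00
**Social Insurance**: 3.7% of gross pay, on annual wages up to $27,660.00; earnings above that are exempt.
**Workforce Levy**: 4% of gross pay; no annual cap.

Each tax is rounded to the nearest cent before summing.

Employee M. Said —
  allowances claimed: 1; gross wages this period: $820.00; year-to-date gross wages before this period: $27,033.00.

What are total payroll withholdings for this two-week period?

$93.62

Income Tax: taxable = $820.00 − 1×$402.00 = $418.00
  9% × $418.00 = $37.62
Social Insurance: cap $27,660.00 − YTD $27,033.00 = $627.00 subject; 3.7% × $627.00 = $23.20
Workforce Levy: 4% × $820.00 = $32.80
Total: $37.62 + $23.20 + $32.80 = $93.62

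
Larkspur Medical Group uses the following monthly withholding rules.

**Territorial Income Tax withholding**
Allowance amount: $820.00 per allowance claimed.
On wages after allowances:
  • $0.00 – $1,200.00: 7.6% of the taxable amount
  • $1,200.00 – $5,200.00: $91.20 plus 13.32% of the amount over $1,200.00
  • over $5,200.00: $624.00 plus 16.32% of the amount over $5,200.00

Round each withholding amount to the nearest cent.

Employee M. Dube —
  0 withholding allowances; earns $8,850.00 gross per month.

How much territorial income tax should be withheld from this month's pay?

$1,219.68

Territorial Income Tax: taxable = $8,850.00
  $624.00 + 16.32% × ($8,850.00 − $5,200.00) = $624.00 + 16.32% × $3,650.00 = $1,219.68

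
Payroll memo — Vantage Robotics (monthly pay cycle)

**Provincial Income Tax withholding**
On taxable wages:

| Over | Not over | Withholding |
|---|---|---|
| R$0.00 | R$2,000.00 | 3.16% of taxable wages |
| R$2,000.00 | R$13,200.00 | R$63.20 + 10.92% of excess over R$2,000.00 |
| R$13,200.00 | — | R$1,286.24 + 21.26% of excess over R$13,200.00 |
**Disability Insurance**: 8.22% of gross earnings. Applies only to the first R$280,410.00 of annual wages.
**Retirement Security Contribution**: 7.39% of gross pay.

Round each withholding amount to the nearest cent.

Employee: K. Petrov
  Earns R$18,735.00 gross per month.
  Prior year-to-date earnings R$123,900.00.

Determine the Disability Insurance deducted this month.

R$1,540.02

Disability Insurance: 8.22% × R$18,735.00 = R$1,540.02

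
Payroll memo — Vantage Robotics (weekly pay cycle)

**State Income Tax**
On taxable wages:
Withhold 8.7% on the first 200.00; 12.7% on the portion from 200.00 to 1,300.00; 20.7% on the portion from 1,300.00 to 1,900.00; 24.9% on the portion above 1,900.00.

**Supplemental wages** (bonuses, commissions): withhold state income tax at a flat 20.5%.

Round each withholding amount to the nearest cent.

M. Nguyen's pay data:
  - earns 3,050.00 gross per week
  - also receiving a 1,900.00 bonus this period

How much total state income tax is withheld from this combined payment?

State Income Tax: taxable = 3,050.00
  281.30 + 24.9% × (3,050.00 − 1,900.00) = 281.30 + 24.9% × 1,150.00 = 567.65
Supplemental (20.5% flat on bonus): 20.5% × 1,900.00 = 389.50
Total state income tax: 567.65 + 389.50 = 957.15

957.15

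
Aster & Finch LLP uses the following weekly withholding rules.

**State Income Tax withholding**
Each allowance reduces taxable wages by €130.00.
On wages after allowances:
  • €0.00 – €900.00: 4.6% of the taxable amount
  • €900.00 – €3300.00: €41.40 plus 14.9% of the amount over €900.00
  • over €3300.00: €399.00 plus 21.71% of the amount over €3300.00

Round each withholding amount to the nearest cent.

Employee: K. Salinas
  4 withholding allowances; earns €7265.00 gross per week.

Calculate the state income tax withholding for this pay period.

€1146.91

State Income Tax: taxable = €7265.00 − 4×€130.00 = €6745.00
  €399.00 + 21.71% × (€6745.00 − €3300.00) = €399.00 + 21.71% × €3445.00 = €1146.91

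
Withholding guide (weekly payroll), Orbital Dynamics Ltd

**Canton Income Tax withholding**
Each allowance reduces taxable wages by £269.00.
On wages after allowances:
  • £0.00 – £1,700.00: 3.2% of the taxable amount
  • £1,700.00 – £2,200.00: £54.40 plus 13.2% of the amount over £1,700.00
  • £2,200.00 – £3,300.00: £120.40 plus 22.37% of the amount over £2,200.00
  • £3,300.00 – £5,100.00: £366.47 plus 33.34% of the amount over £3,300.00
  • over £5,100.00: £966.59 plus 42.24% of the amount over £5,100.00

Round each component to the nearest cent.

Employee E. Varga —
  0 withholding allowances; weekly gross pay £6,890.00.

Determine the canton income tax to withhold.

Canton Income Tax: taxable = £6,890.00
  £966.59 + 42.24% × (£6,890.00 − £5,100.00) = £966.59 + 42.24% × £1,790.00 = £1,722.69

£1,722.69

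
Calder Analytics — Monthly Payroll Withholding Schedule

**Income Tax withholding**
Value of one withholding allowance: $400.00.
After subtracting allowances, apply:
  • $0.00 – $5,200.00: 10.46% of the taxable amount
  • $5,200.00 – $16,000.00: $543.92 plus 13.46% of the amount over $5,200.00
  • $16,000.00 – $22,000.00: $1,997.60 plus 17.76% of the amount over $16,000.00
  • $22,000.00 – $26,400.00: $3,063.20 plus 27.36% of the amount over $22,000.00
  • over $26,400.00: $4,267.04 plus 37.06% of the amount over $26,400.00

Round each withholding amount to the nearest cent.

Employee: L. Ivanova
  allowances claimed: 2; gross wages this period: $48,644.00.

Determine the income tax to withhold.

$12,214.19

Income Tax: taxable = $48,644.00 − 2×$400.00 = $47,844.00
  $4,267.04 + 37.06% × ($47,844.00 − $26,400.00) = $4,267.04 + 37.06% × $21,444.00 = $12,214.19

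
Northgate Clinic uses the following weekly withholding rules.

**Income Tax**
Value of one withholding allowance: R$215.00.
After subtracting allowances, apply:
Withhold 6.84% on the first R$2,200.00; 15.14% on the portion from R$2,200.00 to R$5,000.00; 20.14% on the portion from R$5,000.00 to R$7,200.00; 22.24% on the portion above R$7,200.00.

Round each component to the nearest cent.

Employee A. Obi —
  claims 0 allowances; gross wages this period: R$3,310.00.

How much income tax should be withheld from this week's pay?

Income Tax: taxable = R$3,310.00
  R$150.48 + 15.14% × (R$3,310.00 − R$2,200.00) = R$150.48 + 15.14% × R$1,110.00 = R$318.53

R$318.53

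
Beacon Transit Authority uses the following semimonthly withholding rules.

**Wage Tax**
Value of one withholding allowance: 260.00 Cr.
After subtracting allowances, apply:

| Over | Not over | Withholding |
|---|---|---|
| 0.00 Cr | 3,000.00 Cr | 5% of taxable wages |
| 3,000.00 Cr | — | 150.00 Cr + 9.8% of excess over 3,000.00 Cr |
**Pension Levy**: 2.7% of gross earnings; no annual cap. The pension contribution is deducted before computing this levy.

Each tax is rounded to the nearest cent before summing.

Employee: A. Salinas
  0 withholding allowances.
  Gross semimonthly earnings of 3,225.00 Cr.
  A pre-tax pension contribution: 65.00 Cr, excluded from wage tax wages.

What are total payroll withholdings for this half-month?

251.00 Cr

Wage Tax: taxable = 3,225.00 Cr − 65.00 Cr = 3,160.00 Cr
  150.00 Cr + 9.8% × (3,160.00 Cr − 3,000.00 Cr) = 150.00 Cr + 9.8% × 160.00 Cr = 165.68 Cr
Pension Levy: 2.7% × 3,160.00 Cr = 85.32 Cr
Total: 165.68 Cr + 85.32 Cr = 251.00 Cr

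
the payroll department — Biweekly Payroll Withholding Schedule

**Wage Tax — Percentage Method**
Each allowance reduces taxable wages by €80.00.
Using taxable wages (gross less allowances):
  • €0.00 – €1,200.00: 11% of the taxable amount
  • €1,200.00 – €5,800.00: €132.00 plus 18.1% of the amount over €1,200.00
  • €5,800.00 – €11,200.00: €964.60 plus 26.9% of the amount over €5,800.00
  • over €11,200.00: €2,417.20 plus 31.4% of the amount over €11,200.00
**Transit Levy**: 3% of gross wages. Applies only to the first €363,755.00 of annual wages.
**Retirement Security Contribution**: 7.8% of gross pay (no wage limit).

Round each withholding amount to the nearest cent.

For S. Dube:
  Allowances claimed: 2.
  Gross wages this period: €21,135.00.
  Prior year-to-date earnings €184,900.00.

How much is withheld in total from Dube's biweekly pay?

Wage Tax: taxable = €21,135.00 − 2×€80.00 = €20,975.00
  €2,417.20 + 31.4% × (€20,975.00 − €11,200.00) = €2,417.20 + 31.4% × €9,775.00 = €5,486.55
Transit Levy: 3% × €21,135.00 = €634.05
Retirement Security Contribution: 7.8% × €21,135.00 = €1,648.53
Total: €5,486.55 + €634.05 + €1,648.53 = €7,769.13

€7,769.13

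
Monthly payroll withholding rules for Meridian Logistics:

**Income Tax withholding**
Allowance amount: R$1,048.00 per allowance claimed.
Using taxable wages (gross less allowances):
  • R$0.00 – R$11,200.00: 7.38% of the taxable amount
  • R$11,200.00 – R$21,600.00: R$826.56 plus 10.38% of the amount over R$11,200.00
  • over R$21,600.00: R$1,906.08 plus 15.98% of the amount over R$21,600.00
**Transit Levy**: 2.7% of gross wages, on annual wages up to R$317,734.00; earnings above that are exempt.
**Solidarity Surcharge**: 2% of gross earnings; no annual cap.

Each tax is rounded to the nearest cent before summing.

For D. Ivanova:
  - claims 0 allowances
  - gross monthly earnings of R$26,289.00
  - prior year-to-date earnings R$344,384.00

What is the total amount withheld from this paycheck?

R$3,181.16

Income Tax: taxable = R$26,289.00
  R$1,906.08 + 15.98% × (R$26,289.00 − R$21,600.00) = R$1,906.08 + 15.98% × R$4,689.00 = R$2,655.38
Transit Levy: YTD R$344,384.00 ≥ cap R$317,734.00 → R$0.00
Solidarity Surcharge: 2% × R$26,289.00 = R$525.78
Total: R$2,655.38 + R$0.00 + R$525.78 = R$3,181.16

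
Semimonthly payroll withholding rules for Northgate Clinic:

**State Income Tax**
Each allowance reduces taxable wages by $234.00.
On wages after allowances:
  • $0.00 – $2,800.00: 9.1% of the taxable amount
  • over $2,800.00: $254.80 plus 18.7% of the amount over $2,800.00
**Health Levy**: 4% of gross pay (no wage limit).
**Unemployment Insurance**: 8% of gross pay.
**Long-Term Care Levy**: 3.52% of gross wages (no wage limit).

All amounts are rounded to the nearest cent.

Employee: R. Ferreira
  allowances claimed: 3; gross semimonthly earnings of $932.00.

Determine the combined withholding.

$165.58

State Income Tax: taxable = $932.00 − 3×$234.00 = $230.00
  9.1% × $230.00 = $20.93
Health Levy: 4% × $932.00 = $37.28
Unemployment Insurance: 8% × $932.00 = $74.56
Long-Term Care Levy: 3.52% × $932.00 = $32.81
Total: $20.93 + $37.28 + $74.56 + $32.81 = $165.58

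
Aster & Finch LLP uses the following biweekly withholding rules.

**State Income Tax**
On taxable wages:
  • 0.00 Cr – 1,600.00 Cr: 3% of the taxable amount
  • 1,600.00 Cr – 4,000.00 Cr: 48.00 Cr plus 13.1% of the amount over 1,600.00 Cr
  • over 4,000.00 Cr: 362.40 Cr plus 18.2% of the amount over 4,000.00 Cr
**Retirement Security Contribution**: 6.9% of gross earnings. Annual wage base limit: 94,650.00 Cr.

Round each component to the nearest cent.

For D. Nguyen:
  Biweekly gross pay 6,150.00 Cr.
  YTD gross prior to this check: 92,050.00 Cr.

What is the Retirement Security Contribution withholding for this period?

179.40 Cr

Retirement Security Contribution: cap 94,650.00 Cr − YTD 92,050.00 Cr = 2,600.00 Cr subject; 6.9% × 2,600.00 Cr = 179.40 Cr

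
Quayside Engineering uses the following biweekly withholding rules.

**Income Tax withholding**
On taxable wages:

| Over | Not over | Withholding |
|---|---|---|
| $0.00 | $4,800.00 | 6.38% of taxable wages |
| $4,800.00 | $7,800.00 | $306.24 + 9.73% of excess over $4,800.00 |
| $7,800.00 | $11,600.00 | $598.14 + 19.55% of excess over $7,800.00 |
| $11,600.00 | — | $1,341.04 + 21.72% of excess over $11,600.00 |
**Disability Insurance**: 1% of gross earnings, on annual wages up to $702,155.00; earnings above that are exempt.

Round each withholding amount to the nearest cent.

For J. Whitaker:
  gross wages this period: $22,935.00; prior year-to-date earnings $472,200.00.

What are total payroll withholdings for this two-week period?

$4,032.35

Income Tax: taxable = $22,935.00
  $1,341.04 + 21.72% × ($22,935.00 − $11,600.00) = $1,341.04 + 21.72% × $11,335.00 = $3,803.00
Disability Insurance: 1% × $22,935.00 = $229.35
Total: $3,803.00 + $229.35 = $4,032.35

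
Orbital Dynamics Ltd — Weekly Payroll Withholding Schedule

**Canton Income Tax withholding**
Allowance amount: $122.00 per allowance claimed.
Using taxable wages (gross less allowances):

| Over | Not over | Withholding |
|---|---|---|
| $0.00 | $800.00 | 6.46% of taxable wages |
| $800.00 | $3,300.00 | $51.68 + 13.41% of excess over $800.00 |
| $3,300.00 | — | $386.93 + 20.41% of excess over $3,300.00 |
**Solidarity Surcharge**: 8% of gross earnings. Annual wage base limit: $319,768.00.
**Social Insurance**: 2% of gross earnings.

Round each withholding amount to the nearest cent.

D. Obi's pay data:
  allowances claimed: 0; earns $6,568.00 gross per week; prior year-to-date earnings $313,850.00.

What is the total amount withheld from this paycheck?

$1,658.73

Canton Income Tax: taxable = $6,568.00
  $386.93 + 20.41% × ($6,568.00 − $3,300.00) = $386.93 + 20.41% × $3,268.00 = $1,053.93
Solidarity Surcharge: cap $319,768.00 − YTD $313,850.00 = $5,918.00 subject; 8% × $5,918.00 = $473.44
Social Insurance: 2% × $6,568.00 = $131.36
Total: $1,053.93 + $473.44 + $131.36 = $1,658.73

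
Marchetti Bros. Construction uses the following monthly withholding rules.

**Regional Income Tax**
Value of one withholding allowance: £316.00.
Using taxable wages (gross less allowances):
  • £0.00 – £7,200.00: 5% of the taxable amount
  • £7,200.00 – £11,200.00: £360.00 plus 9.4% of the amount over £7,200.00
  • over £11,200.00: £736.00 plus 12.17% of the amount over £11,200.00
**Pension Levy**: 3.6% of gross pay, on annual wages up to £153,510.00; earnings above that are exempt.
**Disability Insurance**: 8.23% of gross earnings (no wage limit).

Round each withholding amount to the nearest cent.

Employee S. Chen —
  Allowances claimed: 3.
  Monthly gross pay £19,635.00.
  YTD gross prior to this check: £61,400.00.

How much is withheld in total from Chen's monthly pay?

Regional Income Tax: taxable = £19,635.00 − 3×£316.00 = £18,687.00
  £736.00 + 12.17% × (£18,687.00 − £11,200.00) = £736.00 + 12.17% × £7,487.00 = £1,647.17
Pension Levy: 3.6% × £19,635.00 = £706.86
Disability Insurance: 8.23% × £19,635.00 = £1,615.96
Total: £1,647.17 + £706.86 + £1,615.96 = £3,969.99

£3,969.99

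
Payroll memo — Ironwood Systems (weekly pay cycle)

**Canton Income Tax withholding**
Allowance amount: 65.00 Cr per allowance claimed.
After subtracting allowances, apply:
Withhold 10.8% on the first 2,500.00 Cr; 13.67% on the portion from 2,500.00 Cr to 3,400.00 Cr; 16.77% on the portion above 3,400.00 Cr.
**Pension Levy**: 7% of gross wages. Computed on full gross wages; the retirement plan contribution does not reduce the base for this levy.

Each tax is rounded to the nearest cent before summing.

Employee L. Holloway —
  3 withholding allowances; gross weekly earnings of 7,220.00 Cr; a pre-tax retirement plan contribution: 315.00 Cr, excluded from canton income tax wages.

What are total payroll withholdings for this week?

Canton Income Tax: taxable = 7,220.00 Cr − 315.00 Cr − 3×65.00 Cr = 6,710.00 Cr
  393.03 Cr + 16.77% × (6,710.00 Cr − 3,400.00 Cr) = 393.03 Cr + 16.77% × 3,310.00 Cr = 948.12 Cr
Pension Levy: 7% × 7,220.00 Cr = 505.40 Cr
Total: 948.12 Cr + 505.40 Cr = 1,453.52 Cr

1,453.52 Cr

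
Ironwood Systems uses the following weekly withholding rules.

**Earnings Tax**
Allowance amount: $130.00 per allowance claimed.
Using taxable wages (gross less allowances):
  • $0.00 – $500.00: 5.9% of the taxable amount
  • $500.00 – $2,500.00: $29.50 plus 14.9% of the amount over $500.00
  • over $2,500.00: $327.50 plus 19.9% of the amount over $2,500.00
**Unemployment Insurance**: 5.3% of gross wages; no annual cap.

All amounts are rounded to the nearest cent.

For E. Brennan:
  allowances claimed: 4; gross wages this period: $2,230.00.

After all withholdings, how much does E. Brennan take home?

Earnings Tax: taxable = $2,230.00 − 4×$130.00 = $1,710.00
  $29.50 + 14.9% × ($1,710.00 − $500.00) = $29.50 + 14.9% × $1,210.00 = $209.79
Unemployment Insurance: 5.3% × $2,230.00 = $118.19
Total withheld: $209.79 + $118.19 = $327.98
Net pay: $2,230.00 − $327.98 = $1,902.02

$1,902.02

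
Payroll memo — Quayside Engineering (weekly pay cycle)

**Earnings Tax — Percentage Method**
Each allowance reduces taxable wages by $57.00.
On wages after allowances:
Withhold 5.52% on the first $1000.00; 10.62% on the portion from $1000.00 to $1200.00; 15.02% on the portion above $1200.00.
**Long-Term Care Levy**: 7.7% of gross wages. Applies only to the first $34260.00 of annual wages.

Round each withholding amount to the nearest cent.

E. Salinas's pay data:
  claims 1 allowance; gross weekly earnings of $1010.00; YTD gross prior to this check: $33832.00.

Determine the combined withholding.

Earnings Tax: taxable = $1010.00 − 1×$57.00 = $953.00
  5.52% × $953.00 = $52.61
Long-Term Care Levy: cap $34260.00 − YTD $33832.00 = $428.00 subject; 7.7% × $428.00 = $32.96
Total: $52.61 + $32.96 = $85.57

$85.57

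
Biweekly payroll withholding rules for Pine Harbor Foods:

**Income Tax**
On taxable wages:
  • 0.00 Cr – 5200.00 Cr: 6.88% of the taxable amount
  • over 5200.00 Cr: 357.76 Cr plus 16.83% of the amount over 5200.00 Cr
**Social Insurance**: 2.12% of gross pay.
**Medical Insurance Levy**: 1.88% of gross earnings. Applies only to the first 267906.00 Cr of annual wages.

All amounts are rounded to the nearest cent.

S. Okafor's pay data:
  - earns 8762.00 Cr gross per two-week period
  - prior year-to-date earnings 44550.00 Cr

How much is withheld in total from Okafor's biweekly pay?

1307.72 Cr

Income Tax: taxable = 8762.00 Cr
  357.76 Cr + 16.83% × (8762.00 Cr − 5200.00 Cr) = 357.76 Cr + 16.83% × 3562.00 Cr = 957.24 Cr
Social Insurance: 2.12% × 8762.00 Cr = 185.75 Cr
Medical Insurance Levy: 1.88% × 8762.00 Cr = 164.73 Cr
Total: 957.24 Cr + 185.75 Cr + 164.73 Cr = 1307.72 Cr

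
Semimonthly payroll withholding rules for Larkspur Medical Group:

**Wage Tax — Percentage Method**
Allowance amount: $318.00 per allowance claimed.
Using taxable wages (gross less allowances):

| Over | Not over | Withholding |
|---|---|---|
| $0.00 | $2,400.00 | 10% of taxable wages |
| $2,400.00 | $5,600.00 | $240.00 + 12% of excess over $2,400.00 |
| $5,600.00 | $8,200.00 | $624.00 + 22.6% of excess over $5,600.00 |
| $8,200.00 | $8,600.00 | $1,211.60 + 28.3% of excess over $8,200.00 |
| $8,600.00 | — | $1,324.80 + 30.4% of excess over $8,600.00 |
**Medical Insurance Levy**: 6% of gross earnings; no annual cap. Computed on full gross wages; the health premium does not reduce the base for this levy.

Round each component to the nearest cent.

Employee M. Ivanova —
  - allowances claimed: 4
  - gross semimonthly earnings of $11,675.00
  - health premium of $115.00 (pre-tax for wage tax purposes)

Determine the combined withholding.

$2,538.45

Wage Tax: taxable = $11,675.00 − $115.00 − 4×$318.00 = $10,288.00
  $1,324.80 + 30.4% × ($10,288.00 − $8,600.00) = $1,324.80 + 30.4% × $1,688.00 = $1,837.95
Medical Insurance Levy: 6% × $11,675.00 = $700.50
Total: $1,837.95 + $700.50 = $2,538.45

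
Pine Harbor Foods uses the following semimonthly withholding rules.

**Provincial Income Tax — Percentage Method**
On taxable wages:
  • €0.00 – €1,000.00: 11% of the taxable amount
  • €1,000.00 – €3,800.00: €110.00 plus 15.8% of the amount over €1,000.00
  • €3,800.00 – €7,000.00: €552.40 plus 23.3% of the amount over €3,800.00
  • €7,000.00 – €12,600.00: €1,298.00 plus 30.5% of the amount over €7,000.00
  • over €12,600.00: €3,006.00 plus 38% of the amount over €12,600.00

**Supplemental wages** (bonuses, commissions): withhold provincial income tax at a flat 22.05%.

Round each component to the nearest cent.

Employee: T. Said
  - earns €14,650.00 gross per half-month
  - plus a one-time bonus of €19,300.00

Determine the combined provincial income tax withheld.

Provincial Income Tax: taxable = €14,650.00
  €3,006.00 + 38% × (€14,650.00 − €12,600.00) = €3,006.00 + 38% × €2,050.00 = €3,785.00
Supplemental (22.05% flat on bonus): 22.05% × €19,300.00 = €4,255.65
Total provincial income tax: €3,785.00 + €4,255.65 = €8,040.65

€8,040.65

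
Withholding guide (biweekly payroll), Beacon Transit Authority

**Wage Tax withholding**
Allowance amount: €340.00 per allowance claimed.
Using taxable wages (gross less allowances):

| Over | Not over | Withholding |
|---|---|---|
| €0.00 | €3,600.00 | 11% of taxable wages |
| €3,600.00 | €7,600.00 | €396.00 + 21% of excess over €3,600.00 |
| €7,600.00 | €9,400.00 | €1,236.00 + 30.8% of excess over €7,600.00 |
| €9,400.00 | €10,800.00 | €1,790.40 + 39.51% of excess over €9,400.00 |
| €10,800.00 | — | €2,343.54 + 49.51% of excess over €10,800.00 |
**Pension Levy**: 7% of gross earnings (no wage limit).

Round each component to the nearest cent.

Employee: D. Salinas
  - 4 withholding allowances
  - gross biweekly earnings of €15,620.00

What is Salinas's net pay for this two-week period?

Wage Tax: taxable = €15,620.00 − 4×€340.00 = €14,260.00
  €2,343.54 + 49.51% × (€14,260.00 − €10,800.00) = €2,343.54 + 49.51% × €3,460.00 = €4,056.59
Pension Levy: 7% × €15,620.00 = €1,093.40
Total withheld: €4,056.59 + €1,093.40 = €5,149.99
Net pay: €15,620.00 − €5,149.99 = €10,470.01

€10,470.01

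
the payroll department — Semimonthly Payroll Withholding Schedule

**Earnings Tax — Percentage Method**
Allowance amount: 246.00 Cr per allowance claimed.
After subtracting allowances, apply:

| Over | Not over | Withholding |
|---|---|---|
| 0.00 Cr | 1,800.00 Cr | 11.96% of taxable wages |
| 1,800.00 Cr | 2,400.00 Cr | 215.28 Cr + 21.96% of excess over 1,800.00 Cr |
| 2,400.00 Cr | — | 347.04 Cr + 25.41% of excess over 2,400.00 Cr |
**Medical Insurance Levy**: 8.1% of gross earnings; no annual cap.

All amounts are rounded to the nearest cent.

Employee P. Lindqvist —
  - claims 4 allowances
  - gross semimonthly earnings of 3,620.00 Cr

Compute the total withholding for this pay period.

Earnings Tax: taxable = 3,620.00 Cr − 4×246.00 Cr = 2,636.00 Cr
  347.04 Cr + 25.41% × (2,636.00 Cr − 2,400.00 Cr) = 347.04 Cr + 25.41% × 236.00 Cr = 407.01 Cr
Medical Insurance Levy: 8.1% × 3,620.00 Cr = 293.22 Cr
Total: 407.01 Cr + 293.22 Cr = 700.23 Cr

700.23 Cr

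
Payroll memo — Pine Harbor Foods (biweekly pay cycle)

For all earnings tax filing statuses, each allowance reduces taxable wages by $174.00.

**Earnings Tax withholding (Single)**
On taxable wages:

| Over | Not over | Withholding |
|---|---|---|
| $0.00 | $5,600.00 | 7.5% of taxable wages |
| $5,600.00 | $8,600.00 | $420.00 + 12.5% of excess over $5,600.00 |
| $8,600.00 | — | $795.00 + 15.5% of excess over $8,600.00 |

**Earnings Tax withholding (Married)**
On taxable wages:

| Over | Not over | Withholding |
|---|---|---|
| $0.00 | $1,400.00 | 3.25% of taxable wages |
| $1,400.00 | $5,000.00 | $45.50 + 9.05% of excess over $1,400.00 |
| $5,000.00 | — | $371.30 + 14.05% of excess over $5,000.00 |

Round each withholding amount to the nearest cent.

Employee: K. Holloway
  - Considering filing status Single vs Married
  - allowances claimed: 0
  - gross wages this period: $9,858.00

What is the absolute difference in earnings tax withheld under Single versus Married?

$63.86

Earnings Tax (Single): taxable = $9,858.00
  $795.00 + 15.5% × ($9,858.00 − $8,600.00) = $795.00 + 15.5% × $1,258.00 = $989.99
Earnings Tax (Married): taxable = $9,858.00
  $371.30 + 14.05% × ($9,858.00 − $5,000.00) = $371.30 + 14.05% × $4,858.00 = $1,053.85
Difference: |$989.99 − $1,053.85| = $63.86 (higher under Married)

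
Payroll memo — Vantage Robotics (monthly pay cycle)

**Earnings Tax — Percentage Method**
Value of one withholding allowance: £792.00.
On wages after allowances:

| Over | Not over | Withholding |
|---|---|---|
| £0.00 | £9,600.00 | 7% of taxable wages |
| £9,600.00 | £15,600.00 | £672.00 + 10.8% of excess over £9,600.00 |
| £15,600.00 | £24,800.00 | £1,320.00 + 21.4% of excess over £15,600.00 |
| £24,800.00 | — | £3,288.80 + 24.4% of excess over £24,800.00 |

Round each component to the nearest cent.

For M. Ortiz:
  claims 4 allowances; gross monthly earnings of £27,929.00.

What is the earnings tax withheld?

Earnings Tax: taxable = £27,929.00 − 4×£792.00 = £24,761.00
  £1,320.00 + 21.4% × (£24,761.00 − £15,600.00) = £1,320.00 + 21.4% × £9,161.00 = £3,280.45

£3,280.45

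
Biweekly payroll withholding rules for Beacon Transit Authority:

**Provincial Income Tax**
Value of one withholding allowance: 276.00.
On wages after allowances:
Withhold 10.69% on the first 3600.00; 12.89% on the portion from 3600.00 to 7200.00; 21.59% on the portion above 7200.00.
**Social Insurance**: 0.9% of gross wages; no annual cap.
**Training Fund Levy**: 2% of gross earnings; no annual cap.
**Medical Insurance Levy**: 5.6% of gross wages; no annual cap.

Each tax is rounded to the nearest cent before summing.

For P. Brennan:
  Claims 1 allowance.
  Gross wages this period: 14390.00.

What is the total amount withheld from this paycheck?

3564.76

Provincial Income Tax: taxable = 14390.00 − 1×276.00 = 14114.00
  848.88 + 21.59% × (14114.00 − 7200.00) = 848.88 + 21.59% × 6914.00 = 2341.61
Social Insurance: 0.9% × 14390.00 = 129.51
Training Fund Levy: 2% × 14390.00 = 287.80
Medical Insurance Levy: 5.6% × 14390.00 = 805.84
Total: 2341.61 + 129.51 + 287.80 + 805.84 = 3564.76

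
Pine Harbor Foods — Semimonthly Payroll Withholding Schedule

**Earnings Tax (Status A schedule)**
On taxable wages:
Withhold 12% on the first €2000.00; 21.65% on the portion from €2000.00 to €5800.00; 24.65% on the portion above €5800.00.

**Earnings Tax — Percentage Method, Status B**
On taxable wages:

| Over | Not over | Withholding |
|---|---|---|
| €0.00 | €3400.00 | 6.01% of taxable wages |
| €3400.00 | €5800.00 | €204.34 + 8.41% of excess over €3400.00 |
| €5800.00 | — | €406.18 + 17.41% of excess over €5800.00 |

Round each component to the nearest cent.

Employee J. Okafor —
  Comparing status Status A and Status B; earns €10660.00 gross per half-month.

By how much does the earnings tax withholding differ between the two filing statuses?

€1008.38

Earnings Tax (Status A): taxable = €10660.00
  €1062.70 + 24.65% × (€10660.00 − €5800.00) = €1062.70 + 24.65% × €4860.00 = €2260.69
Earnings Tax (Status B): taxable = €10660.00
  €406.18 + 17.41% × (€10660.00 − €5800.00) = €406.18 + 17.41% × €4860.00 = €1252.31
Difference: |€2260.69 − €1252.31| = €1008.38 (higher under Status A)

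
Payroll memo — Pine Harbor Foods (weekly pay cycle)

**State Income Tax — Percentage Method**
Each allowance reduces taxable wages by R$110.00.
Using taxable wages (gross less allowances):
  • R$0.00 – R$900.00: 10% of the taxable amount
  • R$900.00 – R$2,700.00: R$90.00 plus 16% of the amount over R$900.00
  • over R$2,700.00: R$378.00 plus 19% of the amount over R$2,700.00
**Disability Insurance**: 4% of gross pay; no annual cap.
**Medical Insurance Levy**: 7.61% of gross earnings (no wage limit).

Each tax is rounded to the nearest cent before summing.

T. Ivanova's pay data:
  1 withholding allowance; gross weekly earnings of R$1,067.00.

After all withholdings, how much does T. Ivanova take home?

R$844.00

State Income Tax: taxable = R$1,067.00 − 1×R$110.00 = R$957.00
  R$90.00 + 16% × (R$957.00 − R$900.00) = R$90.00 + 16% × R$57.00 = R$99.12
Disability Insurance: 4% × R$1,067.00 = R$42.68
Medical Insurance Levy: 7.61% × R$1,067.00 = R$81.20
Total withheld: R$99.12 + R$42.68 + R$81.20 = R$223.00
Net pay: R$1,067.00 − R$223.00 = R$844.00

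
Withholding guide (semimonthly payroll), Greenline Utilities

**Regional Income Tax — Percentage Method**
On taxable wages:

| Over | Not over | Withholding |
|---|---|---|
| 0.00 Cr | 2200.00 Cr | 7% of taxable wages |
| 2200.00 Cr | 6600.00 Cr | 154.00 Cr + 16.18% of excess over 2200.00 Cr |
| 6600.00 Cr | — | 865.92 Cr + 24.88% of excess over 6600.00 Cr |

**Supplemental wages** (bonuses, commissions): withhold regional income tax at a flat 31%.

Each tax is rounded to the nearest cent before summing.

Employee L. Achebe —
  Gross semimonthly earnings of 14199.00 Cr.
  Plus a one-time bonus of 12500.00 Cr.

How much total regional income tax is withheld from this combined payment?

6631.55 Cr

Regional Income Tax: taxable = 14199.00 Cr
  865.92 Cr + 24.88% × (14199.00 Cr − 6600.00 Cr) = 865.92 Cr + 24.88% × 7599.00 Cr = 2756.55 Cr
Supplemental (31% flat on bonus): 31% × 12500.00 Cr = 3875.00 Cr
Total regional income tax: 2756.55 Cr + 3875.00 Cr = 6631.55 Cr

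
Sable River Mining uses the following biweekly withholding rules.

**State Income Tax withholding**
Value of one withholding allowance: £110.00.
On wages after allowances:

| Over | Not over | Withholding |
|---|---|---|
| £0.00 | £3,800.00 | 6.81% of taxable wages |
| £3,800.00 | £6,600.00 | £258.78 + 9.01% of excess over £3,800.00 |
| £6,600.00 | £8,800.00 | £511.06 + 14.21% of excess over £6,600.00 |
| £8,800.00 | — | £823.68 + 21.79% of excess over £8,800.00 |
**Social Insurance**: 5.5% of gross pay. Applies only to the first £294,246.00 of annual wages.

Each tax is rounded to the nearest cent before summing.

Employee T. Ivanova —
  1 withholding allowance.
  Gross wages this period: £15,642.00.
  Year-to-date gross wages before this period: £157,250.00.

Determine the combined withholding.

£3,150.89

State Income Tax: taxable = £15,642.00 − 1×£110.00 = £15,532.00
  £823.68 + 21.79% × (£15,532.00 − £8,800.00) = £823.68 + 21.79% × £6,732.00 = £2,290.58
Social Insurance: 5.5% × £15,642.00 = £860.31
Total: £2,290.58 + £860.31 = £3,150.89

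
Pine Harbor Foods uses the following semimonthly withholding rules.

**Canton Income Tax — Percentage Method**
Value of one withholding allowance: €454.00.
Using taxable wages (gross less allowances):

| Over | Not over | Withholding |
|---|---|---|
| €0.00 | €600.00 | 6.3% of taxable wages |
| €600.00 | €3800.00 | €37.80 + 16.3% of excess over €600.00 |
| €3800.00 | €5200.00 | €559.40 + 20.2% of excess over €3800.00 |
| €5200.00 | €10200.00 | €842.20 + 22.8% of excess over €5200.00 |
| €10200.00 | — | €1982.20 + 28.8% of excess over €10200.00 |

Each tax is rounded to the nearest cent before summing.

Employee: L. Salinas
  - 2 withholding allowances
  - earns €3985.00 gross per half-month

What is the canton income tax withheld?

€441.55

Canton Income Tax: taxable = €3985.00 − 2×€454.00 = €3077.00
  €37.80 + 16.3% × (€3077.00 − €600.00) = €37.80 + 16.3% × €2477.00 = €441.55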